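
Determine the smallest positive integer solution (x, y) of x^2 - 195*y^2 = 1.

(x, y) = (14, 1)

First expand sqrt(195) as a continued fraction. With x_i = (sqrt(195) + m_i)/d_i and (m_0, d_0) = (0, 1): a_0 = floor(sqrt(195)) = 13, since 13^2 = 169 <= 195 < 196 = 14^2.
Iterate m_{i+1} = d_i*a_i - m_i, d_{i+1} = (195 - m_{i+1}^2)/d_i, a_{i+1} = floor((a_0 + m_{i+1})/d_{i+1}):
  m_1 = 1*13 - 0 = 13, d_1 = (195 - 13^2)/1 = 26/1 = 26, a_1 = floor((13 + 13)/26) = 1.
  m_2 = 26*1 - 13 = 13, d_2 = (195 - 13^2)/26 = 26/26 = 1, a_2 = floor((13 + 13)/1) = 26.
  m_3 = 1*26 - 13 = 13, d_3 = (195 - 13^2)/1 = 26/1 = 26: (m_3, d_3) = (m_1, d_1) = (13, 26), so from here the quotients repeat a_1, a_2; the period length is 2.
So sqrt(195) = [13; (1, 26)] with period length k = 2.
k is even, so the fundamental solution of x^2 - 195y^2 = 1 is (p_{k-1}, q_{k-1}) = (p_1, q_1); compute convergents through index 1.
Convergents (p_i = a_i*p_{i-1} + p_{i-2}, q_i = a_i*q_{i-1} + q_{i-2} with p_{-2}=0, p_{-1}=1, q_{-2}=1, q_{-1}=0):
  i=0: a_0=13, p_0 = 13*1 + 0 = 13, q_0 = 13*0 + 1 = 1.
  i=1: a_1=1, p_1 = 1*13 + 1 = 14, q_1 = 1*1 + 0 = 1.
Check: 14^2 - 195*1^2 = 196 - 195 = 1, so (x, y) = (14, 1) solves the equation, and by the theorem it is the least positive solution.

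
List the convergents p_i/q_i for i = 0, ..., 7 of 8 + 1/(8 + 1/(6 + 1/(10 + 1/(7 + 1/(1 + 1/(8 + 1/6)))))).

Using the convergent recurrence p_i = a_i*p_{i-1} + p_{i-2}, q_i = a_i*q_{i-1} + q_{i-2} with p_{-2}=0, p_{-1}=1, q_{-2}=1, q_{-1}=0:
  i=0: a_0=8, p_0 = 8*1 + 0 = 8, q_0 = 8*0 + 1 = 1.
  i=1: a_1=8, p_1 = 8*8 + 1 = 65, q_1 = 8*1 + 0 = 8.
  i=2: a_2=6, p_2 = 6*65 + 8 = 398, q_2 = 6*8 + 1 = 49.
  i=3: a_3=10, p_3 = 10*398 + 65 = 4045, q_3 = 10*49 + 8 = 498.
  i=4: a_4=7, p_4 = 7*4045 + 398 = 28713, q_4 = 7*498 + 49 = 3535.
  i=5: a_5=1, p_5 = 1*28713 + 4045 = 32758, q_5 = 1*3535 + 498 = 4033.
  i=6: a_6=8, p_6 = 8*32758 + 28713 = 290777, q_6 = 8*4033 + 3535 = 35799.
  i=7: a_7=6, p_7 = 6*290777 + 32758 = 1777420, q_7 = 6*35799 + 4033 = 218827.

8/1, 65/8, 398/49, 4045/498, 28713/3535, 32758/4033, 290777/35799, 1777420/218827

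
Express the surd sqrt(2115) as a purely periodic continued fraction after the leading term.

[45; (1, 90)]

Write x_i = (sqrt(2115) + m_i)/d_i with (m_0, d_0) = (0, 1). a_0 = floor(sqrt(2115)) = 45, since 45^2 = 2025 <= 2115 < 2116 = 46^2.
Iterate m_{i+1} = d_i*a_i - m_i, d_{i+1} = (2115 - m_{i+1}^2)/d_i, a_{i+1} = floor((a_0 + m_{i+1})/d_{i+1}):
  m_1 = 1*45 - 0 = 45, d_1 = (2115 - 45^2)/1 = 90/1 = 90, a_1 = floor((45 + 45)/90) = 1.
  m_2 = 90*1 - 45 = 45, d_2 = (2115 - 45^2)/90 = 90/90 = 1, a_2 = floor((45 + 45)/1) = 90.
  m_3 = 1*90 - 45 = 45, d_3 = (2115 - 45^2)/1 = 90/1 = 90: (m_3, d_3) = (m_1, d_1) = (45, 90), so from here the quotients repeat a_1, a_2; the period length is 2.
Hence the expansion of sqrt(2115) is a_0 = 45 followed by the repeating block 1, 90 (period 2).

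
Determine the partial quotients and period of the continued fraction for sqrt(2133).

[46; (5, 2, 2, 1, 2, 1, 2, 2, 5, 92)]

Write x_i = (sqrt(2133) + m_i)/d_i with (m_0, d_0) = (0, 1). a_0 = floor(sqrt(2133)) = 46, since 46^2 = 2116 <= 2133 < 2209 = 47^2.
Iterate m_{i+1} = d_i*a_i - m_i, d_{i+1} = (2133 - m_{i+1}^2)/d_i, a_{i+1} = floor((a_0 + m_{i+1})/d_{i+1}):
  m_1 = 1*46 - 0 = 46, d_1 = (2133 - 46^2)/1 = 17/1 = 17, a_1 = floor((46 + 46)/17) = 5.
  m_2 = 17*5 - 46 = 39, d_2 = (2133 - 39^2)/17 = 612/17 = 36, a_2 = floor((46 + 39)/36) = 2.
  m_3 = 36*2 - 39 = 33, d_3 = (2133 - 33^2)/36 = 1044/36 = 29, a_3 = floor((46 + 33)/29) = 2.
  m_4 = 29*2 - 33 = 25, d_4 = (2133 - 25^2)/29 = 1508/29 = 52, a_4 = floor((46 + 25)/52) = 1.
  m_5 = 52*1 - 25 = 27, d_5 = (2133 - 27^2)/52 = 1404/52 = 27, a_5 = floor((46 + 27)/27) = 2.
  m_6 = 27*2 - 27 = 27, d_6 = (2133 - 27^2)/27 = 1404/27 = 52, a_6 = floor((46 + 27)/52) = 1.
  m_7 = 52*1 - 27 = 25, d_7 = (2133 - 25^2)/52 = 1508/52 = 29, a_7 = floor((46 + 25)/29) = 2.
  m_8 = 29*2 - 25 = 33, d_8 = (2133 - 33^2)/29 = 1044/29 = 36, a_8 = floor((46 + 33)/36) = 2.
  m_9 = 36*2 - 33 = 39, d_9 = (2133 - 39^2)/36 = 612/36 = 17, a_9 = floor((46 + 39)/17) = 5.
  m_10 = 17*5 - 39 = 46, d_10 = (2133 - 46^2)/17 = 17/17 = 1, a_10 = floor((46 + 46)/1) = 92.
  m_11 = 1*92 - 46 = 46, d_11 = (2133 - 46^2)/1 = 17/1 = 17: (m_11, d_11) = (m_1, d_1) = (46, 17), so from here the quotients repeat a_1, ..., a_10; the period length is 10.
Hence the expansion of sqrt(2133) is a_0 = 46 followed by the repeating block 5, 2, 2, 1, 2, 1, 2, 2, 5, 92 (period 10).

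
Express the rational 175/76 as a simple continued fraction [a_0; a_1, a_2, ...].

[2; 3, 3, 3, 2]

Run the Euclidean algorithm on 175 and 76; the successive quotients are the partial quotients a_0, a_1, ... (each step inverts the fractional part left over by the previous one):
  175 = 2*76 + 23, so a_0 = 2.
  76 = 3*23 + 7, so a_1 = 3.
  23 = 3*7 + 2, so a_2 = 3.
  7 = 3*2 + 1, so a_3 = 3.
  2 = 2*1 + 0, so a_4 = 2.
The remainder reaches 0 after 5 divisions, so the expansion has 5 partial quotients, read off in order.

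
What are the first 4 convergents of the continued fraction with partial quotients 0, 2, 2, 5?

Using the convergent recurrence p_i = a_i*p_{i-1} + p_{i-2}, q_i = a_i*q_{i-1} + q_{i-2} with p_{-2}=0, p_{-1}=1, q_{-2}=1, q_{-1}=0:
  i=0: a_0=0, p_0 = 0*1 + 0 = 0, q_0 = 0*0 + 1 = 1.
  i=1: a_1=2, p_1 = 2*0 + 1 = 1, q_1 = 2*1 + 0 = 2.
  i=2: a_2=2, p_2 = 2*1 + 0 = 2, q_2 = 2*2 + 1 = 5.
  i=3: a_3=5, p_3 = 5*2 + 1 = 11, q_3 = 5*5 + 2 = 27.

0/1, 1/2, 2/5, 11/27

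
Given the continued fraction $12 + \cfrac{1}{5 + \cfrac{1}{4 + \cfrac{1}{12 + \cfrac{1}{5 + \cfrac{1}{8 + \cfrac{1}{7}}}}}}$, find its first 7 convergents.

12/1, 61/5, 256/21, 3133/257, 15921/1306, 130501/10705, 929428/76241

Using the convergent recurrence p_i = a_i*p_{i-1} + p_{i-2}, q_i = a_i*q_{i-1} + q_{i-2} with p_{-2}=0, p_{-1}=1, q_{-2}=1, q_{-1}=0:
  i=0: a_0=12, p_0 = 12*1 + 0 = 12, q_0 = 12*0 + 1 = 1.
  i=1: a_1=5, p_1 = 5*12 + 1 = 61, q_1 = 5*1 + 0 = 5.
  i=2: a_2=4, p_2 = 4*61 + 12 = 256, q_2 = 4*5 + 1 = 21.
  i=3: a_3=12, p_3 = 12*256 + 61 = 3133, q_3 = 12*21 + 5 = 257.
  i=4: a_4=5, p_4 = 5*3133 + 256 = 15921, q_4 = 5*257 + 21 = 1306.
  i=5: a_5=8, p_5 = 8*15921 + 3133 = 130501, q_5 = 8*1306 + 257 = 10705.
  i=6: a_6=7, p_6 = 7*130501 + 15921 = 929428, q_6 = 7*10705 + 1306 = 76241.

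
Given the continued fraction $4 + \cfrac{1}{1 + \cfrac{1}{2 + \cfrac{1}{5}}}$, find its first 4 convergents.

Using the convergent recurrence p_i = a_i*p_{i-1} + p_{i-2}, q_i = a_i*q_{i-1} + q_{i-2} with p_{-2}=0, p_{-1}=1, q_{-2}=1, q_{-1}=0:
  i=0: a_0=4, p_0 = 4*1 + 0 = 4, q_0 = 4*0 + 1 = 1.
  i=1: a_1=1, p_1 = 1*4 + 1 = 5, q_1 = 1*1 + 0 = 1.
  i=2: a_2=2, p_2 = 2*5 + 4 = 14, q_2 = 2*1 + 1 = 3.
  i=3: a_3=5, p_3 = 5*14 + 5 = 75, q_3 = 5*3 + 1 = 16.

4/1, 5/1, 14/3, 75/16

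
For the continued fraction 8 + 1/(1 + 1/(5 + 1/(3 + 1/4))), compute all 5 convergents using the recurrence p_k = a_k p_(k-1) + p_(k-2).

Using the convergent recurrence p_i = a_i*p_{i-1} + p_{i-2}, q_i = a_i*q_{i-1} + q_{i-2} with p_{-2}=0, p_{-1}=1, q_{-2}=1, q_{-1}=0:
  i=0: a_0=8, p_0 = 8*1 + 0 = 8, q_0 = 8*0 + 1 = 1.
  i=1: a_1=1, p_1 = 1*8 + 1 = 9, q_1 = 1*1 + 0 = 1.
  i=2: a_2=5, p_2 = 5*9 + 8 = 53, q_2 = 5*1 + 1 = 6.
  i=3: a_3=3, p_3 = 3*53 + 9 = 168, q_3 = 3*6 + 1 = 19.
  i=4: a_4=4, p_4 = 4*168 + 53 = 725, q_4 = 4*19 + 6 = 82.

8/1, 9/1, 53/6, 168/19, 725/82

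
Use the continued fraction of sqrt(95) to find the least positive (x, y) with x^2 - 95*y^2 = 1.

(x, y) = (39, 4)

First expand sqrt(95) as a continued fraction. With x_i = (sqrt(95) + m_i)/d_i and (m_0, d_0) = (0, 1): a_0 = floor(sqrt(95)) = 9, since 9^2 = 81 <= 95 < 100 = 10^2.
Iterate m_{i+1} = d_i*a_i - m_i, d_{i+1} = (95 - m_{i+1}^2)/d_i, a_{i+1} = floor((a_0 + m_{i+1})/d_{i+1}):
  m_1 = 1*9 - 0 = 9, d_1 = (95 - 9^2)/1 = 14/1 = 14, a_1 = floor((9 + 9)/14) = 1.
  m_2 = 14*1 - 9 = 5, d_2 = (95 - 5^2)/14 = 70/14 = 5, a_2 = floor((9 + 5)/5) = 2.
  m_3 = 5*2 - 5 = 5, d_3 = (95 - 5^2)/5 = 70/5 = 14, a_3 = floor((9 + 5)/14) = 1.
  m_4 = 14*1 - 5 = 9, d_4 = (95 - 9^2)/14 = 14/14 = 1, a_4 = floor((9 + 9)/1) = 18.
  m_5 = 1*18 - 9 = 9, d_5 = (95 - 9^2)/1 = 14/1 = 14: (m_5, d_5) = (m_1, d_1) = (9, 14), so from here the quotients repeat a_1, ..., a_4; the period length is 4.
So sqrt(95) = [9; (1, 2, 1, 18)] with period length k = 4.
k is even, so the fundamental solution of x^2 - 95y^2 = 1 is (p_{k-1}, q_{k-1}) = (p_3, q_3); compute convergents through index 3.
Convergents (p_i = a_i*p_{i-1} + p_{i-2}, q_i = a_i*q_{i-1} + q_{i-2} with p_{-2}=0, p_{-1}=1, q_{-2}=1, q_{-1}=0):
  i=0: a_0=9, p_0 = 9*1 + 0 = 9, q_0 = 9*0 + 1 = 1.
  i=1: a_1=1, p_1 = 1*9 + 1 = 10, q_1 = 1*1 + 0 = 1.
  i=2: a_2=2, p_2 = 2*10 + 9 = 29, q_2 = 2*1 + 1 = 3.
  i=3: a_3=1, p_3 = 1*29 + 10 = 39, q_3 = 1*3 + 1 = 4.
Check: 39^2 - 95*4^2 = 1521 - 1520 = 1, so (x, y) = (39, 4) solves the equation, and by the theorem it is the least positive solution.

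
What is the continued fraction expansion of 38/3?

Run the Euclidean algorithm on 38 and 3; the successive quotients are the partial quotients a_0, a_1, ... (each step inverts the fractional part left over by the previous one):
  38 = 12*3 + 2, so a_0 = 12.
  3 = 1*2 + 1, so a_1 = 1.
  2 = 2*1 + 0, so a_2 = 2.
The remainder reaches 0 after 3 divisions, so the expansion has 3 partial quotients, read off in order.

[12; 1, 2]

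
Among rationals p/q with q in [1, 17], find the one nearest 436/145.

3/1

Expand x = 436/145 as a continued fraction with the Euclidean algorithm:
  436 = 3*145 + 1, so a_0 = 3.
  145 = 145*1 + 0, so a_1 = 145.
so x = [3; 145].
Convergents (p_i = a_i*p_{i-1} + p_{i-2}, q_i = a_i*q_{i-1} + q_{i-2} with p_{-2}=0, p_{-1}=1, q_{-2}=1, q_{-1}=0), until the denominator exceeds 17:
  i=0: a_0=3, p_0 = 3*1 + 0 = 3, q_0 = 3*0 + 1 = 1.
  i=1: a_1=145, p_1 = 145*3 + 1 = 436, q_1 = 145*1 + 0 = 145.
q_1 = 145 > 17, so the last convergent with denominator <= 17 is p_0/q_0 = 3/1.
The closest fraction with denominator <= 17 is either p_0/q_0 or the intermediate fraction (k*p_0 + p_{-1})/(k*q_0 + q_{-1}) with the largest k >= 1 whose denominator stays <= 17; these approach x as k grows, and every other convergent or intermediate fraction in range is farther away.
Largest k: floor((17 - q_{-1})/q_0) = floor((17 - 0)/1) = 17 (using the seeds p_{-1} = 1, q_{-1} = 0).
That gives (17*3 + 1)/(17*1 + 0) = 52/17.
Compare the errors: |x - 3/1| = |436*1 - 3*145|/(145*1) = 1/145, and |x - 52/17| = |436*17 - 52*145|/(145*17) = 128/2465.
Cross-multiplying, 1*2465 = 2465 < 18560 = 128*145, so 1/145 is smaller: the convergent 3/1 is closer to x than 52/17.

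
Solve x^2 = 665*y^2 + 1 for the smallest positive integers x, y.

(x, y) = (13719, 532)

First expand sqrt(665) as a continued fraction. With x_i = (sqrt(665) + m_i)/d_i and (m_0, d_0) = (0, 1): a_0 = floor(sqrt(665)) = 25, since 25^2 = 625 <= 665 < 676 = 26^2.
Iterate m_{i+1} = d_i*a_i - m_i, d_{i+1} = (665 - m_{i+1}^2)/d_i, a_{i+1} = floor((a_0 + m_{i+1})/d_{i+1}):
  m_1 = 1*25 - 0 = 25, d_1 = (665 - 25^2)/1 = 40/1 = 40, a_1 = floor((25 + 25)/40) = 1.
  m_2 = 40*1 - 25 = 15, d_2 = (665 - 15^2)/40 = 440/40 = 11, a_2 = floor((25 + 15)/11) = 3.
  m_3 = 11*3 - 15 = 18, d_3 = (665 - 18^2)/11 = 341/11 = 31, a_3 = floor((25 + 18)/31) = 1.
  m_4 = 31*1 - 18 = 13, d_4 = (665 - 13^2)/31 = 496/31 = 16, a_4 = floor((25 + 13)/16) = 2.
  m_5 = 16*2 - 13 = 19, d_5 = (665 - 19^2)/16 = 304/16 = 19, a_5 = floor((25 + 19)/19) = 2.
  m_6 = 19*2 - 19 = 19, d_6 = (665 - 19^2)/19 = 304/19 = 16, a_6 = floor((25 + 19)/16) = 2.
  m_7 = 16*2 - 19 = 13, d_7 = (665 - 13^2)/16 = 496/16 = 31, a_7 = floor((25 + 13)/31) = 1.
  m_8 = 31*1 - 13 = 18, d_8 = (665 - 18^2)/31 = 341/31 = 11, a_8 = floor((25 + 18)/11) = 3.
  m_9 = 11*3 - 18 = 15, d_9 = (665 - 15^2)/11 = 440/11 = 40, a_9 = floor((25 + 15)/40) = 1.
  m_10 = 40*1 - 15 = 25, d_10 = (665 - 25^2)/40 = 40/40 = 1, a_10 = floor((25 + 25)/1) = 50.
  m_11 = 1*50 - 25 = 25, d_11 = (665 - 25^2)/1 = 40/1 = 40: (m_11, d_11) = (m_1, d_1) = (25, 40), so from here the quotients repeat a_1, ..., a_10; the period length is 10.
So sqrt(665) = [25; (1, 3, 1, 2, 2, 2, 1, 3, 1, 50)] with period length k = 10.
k is even, so the fundamental solution of x^2 - 665y^2 = 1 is (p_{k-1}, q_{k-1}) = (p_9, q_9); compute convergents through index 9.
Convergents (p_i = a_i*p_{i-1} + p_{i-2}, q_i = a_i*q_{i-1} + q_{i-2} with p_{-2}=0, p_{-1}=1, q_{-2}=1, q_{-1}=0):
  i=0: a_0=25, p_0 = 25*1 + 0 = 25, q_0 = 25*0 + 1 = 1.
  i=1: a_1=1, p_1 = 1*25 + 1 = 26, q_1 = 1*1 + 0 = 1.
  i=2: a_2=3, p_2 = 3*26 + 25 = 103, q_2 = 3*1 + 1 = 4.
  i=3: a_3=1, p_3 = 1*103 + 26 = 129, q_3 = 1*4 + 1 = 5.
  i=4: a_4=2, p_4 = 2*129 + 103 = 361, q_4 = 2*5 + 4 = 14.
  i=5: a_5=2, p_5 = 2*361 + 129 = 851, q_5 = 2*14 + 5 = 33.
  i=6: a_6=2, p_6 = 2*851 + 361 = 2063, q_6 = 2*33 + 14 = 80.
  i=7: a_7=1, p_7 = 1*2063 + 851 = 2914, q_7 = 1*80 + 33 = 113.
  i=8: a_8=3, p_8 = 3*2914 + 2063 = 10805, q_8 = 3*113 + 80 = 419.
  i=9: a_9=1, p_9 = 1*10805 + 2914 = 13719, q_9 = 1*419 + 113 = 532.
Check: 13719^2 - 665*532^2 = 188210961 - 188210960 = 1, so (x, y) = (13719, 532) solves the equation, and by the theorem it is the least positive solution.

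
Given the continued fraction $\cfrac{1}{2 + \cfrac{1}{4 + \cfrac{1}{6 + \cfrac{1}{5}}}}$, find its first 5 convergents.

Using the convergent recurrence p_i = a_i*p_{i-1} + p_{i-2}, q_i = a_i*q_{i-1} + q_{i-2} with p_{-2}=0, p_{-1}=1, q_{-2}=1, q_{-1}=0:
  i=0: a_0=0, p_0 = 0*1 + 0 = 0, q_0 = 0*0 + 1 = 1.
  i=1: a_1=2, p_1 = 2*0 + 1 = 1, q_1 = 2*1 + 0 = 2.
  i=2: a_2=4, p_2 = 4*1 + 0 = 4, q_2 = 4*2 + 1 = 9.
  i=3: a_3=6, p_3 = 6*4 + 1 = 25, q_3 = 6*9 + 2 = 56.
  i=4: a_4=5, p_4 = 5*25 + 4 = 129, q_4 = 5*56 + 9 = 289.

0/1, 1/2, 4/9, 25/56, 129/289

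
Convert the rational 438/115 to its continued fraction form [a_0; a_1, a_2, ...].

Run the Euclidean algorithm on 438 and 115; the successive quotients are the partial quotients a_0, a_1, ... (each step inverts the fractional part left over by the previous one):
  438 = 3*115 + 93, so a_0 = 3.
  115 = 1*93 + 22, so a_1 = 1.
  93 = 4*22 + 5, so a_2 = 4.
  22 = 4*5 + 2, so a_3 = 4.
  5 = 2*2 + 1, so a_4 = 2.
  2 = 2*1 + 0, so a_5 = 2.
The remainder reaches 0 after 6 divisions, so the expansion has 6 partial quotients, read off in order.

[3; 1, 4, 4, 2, 2]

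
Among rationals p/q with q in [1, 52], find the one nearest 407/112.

Expand x = 407/112 as a continued fraction with the Euclidean algorithm:
  407 = 3*112 + 71, so a_0 = 3.
  112 = 1*71 + 41, so a_1 = 1.
  71 = 1*41 + 30, so a_2 = 1.
  41 = 1*30 + 11, so a_3 = 1.
  30 = 2*11 + 8, so a_4 = 2.
  11 = 1*8 + 3, so a_5 = 1.
  8 = 2*3 + 2, so a_6 = 2.
  3 = 1*2 + 1, so a_7 = 1.
  2 = 2*1 + 0, so a_8 = 2.
so x = [3; 1, 1, 1, 2, 1, 2, 1, 2].
Convergents (p_i = a_i*p_{i-1} + p_{i-2}, q_i = a_i*q_{i-1} + q_{i-2} with p_{-2}=0, p_{-1}=1, q_{-2}=1, q_{-1}=0), until the denominator exceeds 52:
  i=0: a_0=3, p_0 = 3*1 + 0 = 3, q_0 = 3*0 + 1 = 1.
  i=1: a_1=1, p_1 = 1*3 + 1 = 4, q_1 = 1*1 + 0 = 1.
  i=2: a_2=1, p_2 = 1*4 + 3 = 7, q_2 = 1*1 + 1 = 2.
  i=3: a_3=1, p_3 = 1*7 + 4 = 11, q_3 = 1*2 + 1 = 3.
  i=4: a_4=2, p_4 = 2*11 + 7 = 29, q_4 = 2*3 + 2 = 8.
  i=5: a_5=1, p_5 = 1*29 + 11 = 40, q_5 = 1*8 + 3 = 11.
  i=6: a_6=2, p_6 = 2*40 + 29 = 109, q_6 = 2*11 + 8 = 30.
  i=7: a_7=1, p_7 = 1*109 + 40 = 149, q_7 = 1*30 + 11 = 41.
  i=8: a_8=2, p_8 = 2*149 + 109 = 407, q_8 = 2*41 + 30 = 112.
q_8 = 112 > 52, so the last convergent with denominator <= 52 is p_7/q_7 = 149/41.
The closest fraction with denominator <= 52 is either p_7/q_7 or the intermediate fraction (k*p_7 + p_6)/(k*q_7 + q_6) with the largest k >= 1 whose denominator stays <= 52; these approach x as k grows, and every other convergent or intermediate fraction in range is farther away.
Largest k: floor((52 - q_6)/q_7) = floor((52 - 30)/41) = 0.
Since k = 0, no intermediate fraction beyond p_7/q_7 has denominator <= 52, so the convergent 149/41 is the closest (its error is |407*41 - 149*112|/(112*41) = 1/4592).

149/41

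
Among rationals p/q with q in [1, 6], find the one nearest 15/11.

Expand x = 15/11 as a continued fraction with the Euclidean algorithm:
  15 = 1*11 + 4, so a_0 = 1.
  11 = 2*4 + 3, so a_1 = 2.
  4 = 1*3 + 1, so a_2 = 1.
  3 = 3*1 + 0, so a_3 = 3.
so x = [1; 2, 1, 3].
Convergents (p_i = a_i*p_{i-1} + p_{i-2}, q_i = a_i*q_{i-1} + q_{i-2} with p_{-2}=0, p_{-1}=1, q_{-2}=1, q_{-1}=0), until the denominator exceeds 6:
  i=0: a_0=1, p_0 = 1*1 + 0 = 1, q_0 = 1*0 + 1 = 1.
  i=1: a_1=2, p_1 = 2*1 + 1 = 3, q_1 = 2*1 + 0 = 2.
  i=2: a_2=1, p_2 = 1*3 + 1 = 4, q_2 = 1*2 + 1 = 3.
  i=3: a_3=3, p_3 = 3*4 + 3 = 15, q_3 = 3*3 + 2 = 11.
q_3 = 11 > 6, so the last convergent with denominator <= 6 is p_2/q_2 = 4/3.
The closest fraction with denominator <= 6 is either p_2/q_2 or the intermediate fraction (k*p_2 + p_1)/(k*q_2 + q_1) with the largest k >= 1 whose denominator stays <= 6; these approach x as k grows, and every other convergent or intermediate fraction in range is farther away.
Largest k: floor((6 - q_1)/q_2) = floor((6 - 2)/3) = 1.
That gives (1*4 + 3)/(1*3 + 2) = 7/5.
Compare the errors: |x - 4/3| = |15*3 - 4*11|/(11*3) = 1/33, and |x - 7/5| = |15*5 - 7*11|/(11*5) = 2/55.
Cross-multiplying, 1*55 = 55 < 66 = 2*33, so 1/33 is smaller: the convergent 4/3 is closer to x than 7/5.

4/3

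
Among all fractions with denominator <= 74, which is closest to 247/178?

Expand x = 247/178 as a continued fraction with the Euclidean algorithm:
  247 = 1*178 + 69, so a_0 = 1.
  178 = 2*69 + 40, so a_1 = 2.
  69 = 1*40 + 29, so a_2 = 1.
  40 = 1*29 + 11, so a_3 = 1.
  29 = 2*11 + 7, so a_4 = 2.
  11 = 1*7 + 4, so a_5 = 1.
  7 = 1*4 + 3, so a_6 = 1.
  4 = 1*3 + 1, so a_7 = 1.
  3 = 3*1 + 0, so a_8 = 3.
so x = [1; 2, 1, 1, 2, 1, 1, 1, 3].
Convergents (p_i = a_i*p_{i-1} + p_{i-2}, q_i = a_i*q_{i-1} + q_{i-2} with p_{-2}=0, p_{-1}=1, q_{-2}=1, q_{-1}=0), until the denominator exceeds 74:
  i=0: a_0=1, p_0 = 1*1 + 0 = 1, q_0 = 1*0 + 1 = 1.
  i=1: a_1=2, p_1 = 2*1 + 1 = 3, q_1 = 2*1 + 0 = 2.
  i=2: a_2=1, p_2 = 1*3 + 1 = 4, q_2 = 1*2 + 1 = 3.
  i=3: a_3=1, p_3 = 1*4 + 3 = 7, q_3 = 1*3 + 2 = 5.
  i=4: a_4=2, p_4 = 2*7 + 4 = 18, q_4 = 2*5 + 3 = 13.
  i=5: a_5=1, p_5 = 1*18 + 7 = 25, q_5 = 1*13 + 5 = 18.
  i=6: a_6=1, p_6 = 1*25 + 18 = 43, q_6 = 1*18 + 13 = 31.
  i=7: a_7=1, p_7 = 1*43 + 25 = 68, q_7 = 1*31 + 18 = 49.
  i=8: a_8=3, p_8 = 3*68 + 43 = 247, q_8 = 3*49 + 31 = 178.
q_8 = 178 > 74, so the last convergent with denominator <= 74 is p_7/q_7 = 68/49.
The closest fraction with denominator <= 74 is either p_7/q_7 or the intermediate fraction (k*p_7 + p_6)/(k*q_7 + q_6) with the largest k >= 1 whose denominator stays <= 74; these approach x as k grows, and every other convergent or intermediate fraction in range is farther away.
Largest k: floor((74 - q_6)/q_7) = floor((74 - 31)/49) = 0.
Since k = 0, no intermediate fraction beyond p_7/q_7 has denominator <= 74, so the convergent 68/49 is the closest (its error is |247*49 - 68*178|/(178*49) = 1/8722).

68/49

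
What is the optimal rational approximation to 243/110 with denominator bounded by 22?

Expand x = 243/110 as a continued fraction with the Euclidean algorithm:
  243 = 2*110 + 23, so a_0 = 2.
  110 = 4*23 + 18, so a_1 = 4.
  23 = 1*18 + 5, so a_2 = 1.
  18 = 3*5 + 3, so a_3 = 3.
  5 = 1*3 + 2, so a_4 = 1.
  3 = 1*2 + 1, so a_5 = 1.
  2 = 2*1 + 0, so a_6 = 2.
so x = [2; 4, 1, 3, 1, 1, 2].
Convergents (p_i = a_i*p_{i-1} + p_{i-2}, q_i = a_i*q_{i-1} + q_{i-2} with p_{-2}=0, p_{-1}=1, q_{-2}=1, q_{-1}=0), until the denominator exceeds 22:
  i=0: a_0=2, p_0 = 2*1 + 0 = 2, q_0 = 2*0 + 1 = 1.
  i=1: a_1=4, p_1 = 4*2 + 1 = 9, q_1 = 4*1 + 0 = 4.
  i=2: a_2=1, p_2 = 1*9 + 2 = 11, q_2 = 1*4 + 1 = 5.
  i=3: a_3=3, p_3 = 3*11 + 9 = 42, q_3 = 3*5 + 4 = 19.
  i=4: a_4=1, p_4 = 1*42 + 11 = 53, q_4 = 1*19 + 5 = 24.
q_4 = 24 > 22, so the last convergent with denominator <= 22 is p_3/q_3 = 42/19.
The closest fraction with denominator <= 22 is either p_3/q_3 or the intermediate fraction (k*p_3 + p_2)/(k*q_3 + q_2) with the largest k >= 1 whose denominator stays <= 22; these approach x as k grows, and every other convergent or intermediate fraction in range is farther away.
Largest k: floor((22 - q_2)/q_3) = floor((22 - 5)/19) = 0.
Since k = 0, no intermediate fraction beyond p_3/q_3 has denominator <= 22, so the convergent 42/19 is the closest (its error is |243*19 - 42*110|/(110*19) = 3/2090).

42/19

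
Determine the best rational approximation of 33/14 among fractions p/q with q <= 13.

Expand x = 33/14 as a continued fraction with the Euclidean algorithm:
  33 = 2*14 + 5, so a_0 = 2.
  14 = 2*5 + 4, so a_1 = 2.
  5 = 1*4 + 1, so a_2 = 1.
  4 = 4*1 + 0, so a_3 = 4.
so x = [2; 2, 1, 4].
Convergents (p_i = a_i*p_{i-1} + p_{i-2}, q_i = a_i*q_{i-1} + q_{i-2} with p_{-2}=0, p_{-1}=1, q_{-2}=1, q_{-1}=0), until the denominator exceeds 13:
  i=0: a_0=2, p_0 = 2*1 + 0 = 2, q_0 = 2*0 + 1 = 1.
  i=1: a_1=2, p_1 = 2*2 + 1 = 5, q_1 = 2*1 + 0 = 2.
  i=2: a_2=1, p_2 = 1*5 + 2 = 7, q_2 = 1*2 + 1 = 3.
  i=3: a_3=4, p_3 = 4*7 + 5 = 33, q_3 = 4*3 + 2 = 14.
q_3 = 14 > 13, so the last convergent with denominator <= 13 is p_2/q_2 = 7/3.
The closest fraction with denominator <= 13 is either p_2/q_2 or the intermediate fraction (k*p_2 + p_1)/(k*q_2 + q_1) with the largest k >= 1 whose denominator stays <= 13; these approach x as k grows, and every other convergent or intermediate fraction in range is farther away.
Largest k: floor((13 - q_1)/q_2) = floor((13 - 2)/3) = 3.
That gives (3*7 + 5)/(3*3 + 2) = 26/11.
Compare the errors: |x - 7/3| = |33*3 - 7*14|/(14*3) = 1/42, and |x - 26/11| = |33*11 - 26*14|/(14*11) = 1/154.
Cross-multiplying, 1*42 = 42 < 154 = 1*154, so 1/154 is smaller: the intermediate fraction 26/11 is closer to x than 7/3.

26/11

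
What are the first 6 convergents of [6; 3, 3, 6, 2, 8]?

Using the convergent recurrence p_i = a_i*p_{i-1} + p_{i-2}, q_i = a_i*q_{i-1} + q_{i-2} with p_{-2}=0, p_{-1}=1, q_{-2}=1, q_{-1}=0:
  i=0: a_0=6, p_0 = 6*1 + 0 = 6, q_0 = 6*0 + 1 = 1.
  i=1: a_1=3, p_1 = 3*6 + 1 = 19, q_1 = 3*1 + 0 = 3.
  i=2: a_2=3, p_2 = 3*19 + 6 = 63, q_2 = 3*3 + 1 = 10.
  i=3: a_3=6, p_3 = 6*63 + 19 = 397, q_3 = 6*10 + 3 = 63.
  i=4: a_4=2, p_4 = 2*397 + 63 = 857, q_4 = 2*63 + 10 = 136.
  i=5: a_5=8, p_5 = 8*857 + 397 = 7253, q_5 = 8*136 + 63 = 1151.

6/1, 19/3, 63/10, 397/63, 857/136, 7253/1151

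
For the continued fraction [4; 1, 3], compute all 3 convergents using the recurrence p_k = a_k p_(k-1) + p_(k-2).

Using the convergent recurrence p_i = a_i*p_{i-1} + p_{i-2}, q_i = a_i*q_{i-1} + q_{i-2} with p_{-2}=0, p_{-1}=1, q_{-2}=1, q_{-1}=0:
  i=0: a_0=4, p_0 = 4*1 + 0 = 4, q_0 = 4*0 + 1 = 1.
  i=1: a_1=1, p_1 = 1*4 + 1 = 5, q_1 = 1*1 + 0 = 1.
  i=2: a_2=3, p_2 = 3*5 + 4 = 19, q_2 = 3*1 + 1 = 4.

4/1, 5/1, 19/4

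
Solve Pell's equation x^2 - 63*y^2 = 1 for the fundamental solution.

(x, y) = (8, 1)

First expand sqrt(63) as a continued fraction. With x_i = (sqrt(63) + m_i)/d_i and (m_0, d_0) = (0, 1): a_0 = floor(sqrt(63)) = 7, since 7^2 = 49 <= 63 < 64 = 8^2.
Iterate m_{i+1} = d_i*a_i - m_i, d_{i+1} = (63 - m_{i+1}^2)/d_i, a_{i+1} = floor((a_0 + m_{i+1})/d_{i+1}):
  m_1 = 1*7 - 0 = 7, d_1 = (63 - 7^2)/1 = 14/1 = 14, a_1 = floor((7 + 7)/14) = 1.
  m_2 = 14*1 - 7 = 7, d_2 = (63 - 7^2)/14 = 14/14 = 1, a_2 = floor((7 + 7)/1) = 14.
  m_3 = 1*14 - 7 = 7, d_3 = (63 - 7^2)/1 = 14/1 = 14: (m_3, d_3) = (m_1, d_1) = (7, 14), so from here the quotients repeat a_1, a_2; the period length is 2.
So sqrt(63) = [7; (1, 14)] with period length k = 2.
k is even, so the fundamental solution of x^2 - 63y^2 = 1 is (p_{k-1}, q_{k-1}) = (p_1, q_1); compute convergents through index 1.
Convergents (p_i = a_i*p_{i-1} + p_{i-2}, q_i = a_i*q_{i-1} + q_{i-2} with p_{-2}=0, p_{-1}=1, q_{-2}=1, q_{-1}=0):
  i=0: a_0=7, p_0 = 7*1 + 0 = 7, q_0 = 7*0 + 1 = 1.
  i=1: a_1=1, p_1 = 1*7 + 1 = 8, q_1 = 1*1 + 0 = 1.
Check: 8^2 - 63*1^2 = 64 - 63 = 1, so (x, y) = (8, 1) solves the equation, and by the theorem it is the least positive solution.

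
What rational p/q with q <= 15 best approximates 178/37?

53/11

Expand x = 178/37 as a continued fraction with the Euclidean algorithm:
  178 = 4*37 + 30, so a_0 = 4.
  37 = 1*30 + 7, so a_1 = 1.
  30 = 4*7 + 2, so a_2 = 4.
  7 = 3*2 + 1, so a_3 = 3.
  2 = 2*1 + 0, so a_4 = 2.
so x = [4; 1, 4, 3, 2].
Convergents (p_i = a_i*p_{i-1} + p_{i-2}, q_i = a_i*q_{i-1} + q_{i-2} with p_{-2}=0, p_{-1}=1, q_{-2}=1, q_{-1}=0), until the denominator exceeds 15:
  i=0: a_0=4, p_0 = 4*1 + 0 = 4, q_0 = 4*0 + 1 = 1.
  i=1: a_1=1, p_1 = 1*4 + 1 = 5, q_1 = 1*1 + 0 = 1.
  i=2: a_2=4, p_2 = 4*5 + 4 = 24, q_2 = 4*1 + 1 = 5.
  i=3: a_3=3, p_3 = 3*24 + 5 = 77, q_3 = 3*5 + 1 = 16.
q_3 = 16 > 15, so the last convergent with denominator <= 15 is p_2/q_2 = 24/5.
The closest fraction with denominator <= 15 is either p_2/q_2 or the intermediate fraction (k*p_2 + p_1)/(k*q_2 + q_1) with the largest k >= 1 whose denominator stays <= 15; these approach x as k grows, and every other convergent or intermediate fraction in range is farther away.
Largest k: floor((15 - q_1)/q_2) = floor((15 - 1)/5) = 2.
That gives (2*24 + 5)/(2*5 + 1) = 53/11.
Compare the errors: |x - 24/5| = |178*5 - 24*37|/(37*5) = 2/185, and |x - 53/11| = |178*11 - 53*37|/(37*11) = 3/407.
Cross-multiplying, 3*185 = 555 < 814 = 2*407, so 3/407 is smaller: the intermediate fraction 53/11 is closer to x than 24/5.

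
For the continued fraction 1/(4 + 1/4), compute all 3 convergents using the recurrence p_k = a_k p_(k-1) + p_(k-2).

Using the convergent recurrence p_i = a_i*p_{i-1} + p_{i-2}, q_i = a_i*q_{i-1} + q_{i-2} with p_{-2}=0, p_{-1}=1, q_{-2}=1, q_{-1}=0:
  i=0: a_0=0, p_0 = 0*1 + 0 = 0, q_0 = 0*0 + 1 = 1.
  i=1: a_1=4, p_1 = 4*0 + 1 = 1, q_1 = 4*1 + 0 = 4.
  i=2: a_2=4, p_2 = 4*1 + 0 = 4, q_2 = 4*4 + 1 = 17.

0/1, 1/4, 4/17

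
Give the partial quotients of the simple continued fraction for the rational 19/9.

Run the Euclidean algorithm on 19 and 9; the successive quotients are the partial quotients a_0, a_1, ... (each step inverts the fractional part left over by the previous one):
  19 = 2*9 + 1, so a_0 = 2.
  9 = 9*1 + 0, so a_1 = 9.
The remainder reaches 0 after 2 divisions, so the expansion has 2 partial quotients, read off in order.

[2; 9]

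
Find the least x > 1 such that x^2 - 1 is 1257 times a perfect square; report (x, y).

First expand sqrt(1257) as a continued fraction. With x_i = (sqrt(1257) + m_i)/d_i and (m_0, d_0) = (0, 1): a_0 = floor(sqrt(1257)) = 35, since 35^2 = 1225 <= 1257 < 1296 = 36^2.
Iterate m_{i+1} = d_i*a_i - m_i, d_{i+1} = (1257 - m_{i+1}^2)/d_i, a_{i+1} = floor((a_0 + m_{i+1})/d_{i+1}):
  m_1 = 1*35 - 0 = 35, d_1 = (1257 - 35^2)/1 = 32/1 = 32, a_1 = floor((35 + 35)/32) = 2.
  m_2 = 32*2 - 35 = 29, d_2 = (1257 - 29^2)/32 = 416/32 = 13, a_2 = floor((35 + 29)/13) = 4.
  m_3 = 13*4 - 29 = 23, d_3 = (1257 - 23^2)/13 = 728/13 = 56, a_3 = floor((35 + 23)/56) = 1.
  m_4 = 56*1 - 23 = 33, d_4 = (1257 - 33^2)/56 = 168/56 = 3, a_4 = floor((35 + 33)/3) = 22.
  m_5 = 3*22 - 33 = 33, d_5 = (1257 - 33^2)/3 = 168/3 = 56, a_5 = floor((35 + 33)/56) = 1.
  m_6 = 56*1 - 33 = 23, d_6 = (1257 - 23^2)/56 = 728/56 = 13, a_6 = floor((35 + 23)/13) = 4.
  m_7 = 13*4 - 23 = 29, d_7 = (1257 - 29^2)/13 = 416/13 = 32, a_7 = floor((35 + 29)/32) = 2.
  m_8 = 32*2 - 29 = 35, d_8 = (1257 - 35^2)/32 = 32/32 = 1, a_8 = floor((35 + 35)/1) = 70.
  m_9 = 1*70 - 35 = 35, d_9 = (1257 - 35^2)/1 = 32/1 = 32: (m_9, d_9) = (m_1, d_1) = (35, 32), so from here the quotients repeat a_1, ..., a_8; the period length is 8.
So sqrt(1257) = [35; (2, 4, 1, 22, 1, 4, 2, 70)] with period length k = 8.
k is even, so the fundamental solution of x^2 - 1257y^2 = 1 is (p_{k-1}, q_{k-1}) = (p_7, q_7); compute convergents through index 7.
Convergents (p_i = a_i*p_{i-1} + p_{i-2}, q_i = a_i*q_{i-1} + q_{i-2} with p_{-2}=0, p_{-1}=1, q_{-2}=1, q_{-1}=0):
  i=0: a_0=35, p_0 = 35*1 + 0 = 35, q_0 = 35*0 + 1 = 1.
  i=1: a_1=2, p_1 = 2*35 + 1 = 71, q_1 = 2*1 + 0 = 2.
  i=2: a_2=4, p_2 = 4*71 + 35 = 319, q_2 = 4*2 + 1 = 9.
  i=3: a_3=1, p_3 = 1*319 + 71 = 390, q_3 = 1*9 + 2 = 11.
  i=4: a_4=22, p_4 = 22*390 + 319 = 8899, q_4 = 22*11 + 9 = 251.
  i=5: a_5=1, p_5 = 1*8899 + 390 = 9289, q_5 = 1*251 + 11 = 262.
  i=6: a_6=4, p_6 = 4*9289 + 8899 = 46055, q_6 = 4*262 + 251 = 1299.
  i=7: a_7=2, p_7 = 2*46055 + 9289 = 101399, q_7 = 2*1299 + 262 = 2860.
Check: 101399^2 - 1257*2860^2 = 10281757201 - 10281757200 = 1, so (x, y) = (101399, 2860) solves the equation, and by the theorem it is the least positive solution.

(x, y) = (101399, 2860)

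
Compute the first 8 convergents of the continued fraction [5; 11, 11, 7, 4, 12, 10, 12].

Using the convergent recurrence p_i = a_i*p_{i-1} + p_{i-2}, q_i = a_i*q_{i-1} + q_{i-2} with p_{-2}=0, p_{-1}=1, q_{-2}=1, q_{-1}=0:
  i=0: a_0=5, p_0 = 5*1 + 0 = 5, q_0 = 5*0 + 1 = 1.
  i=1: a_1=11, p_1 = 11*5 + 1 = 56, q_1 = 11*1 + 0 = 11.
  i=2: a_2=11, p_2 = 11*56 + 5 = 621, q_2 = 11*11 + 1 = 122.
  i=3: a_3=7, p_3 = 7*621 + 56 = 4403, q_3 = 7*122 + 11 = 865.
  i=4: a_4=4, p_4 = 4*4403 + 621 = 18233, q_4 = 4*865 + 122 = 3582.
  i=5: a_5=12, p_5 = 12*18233 + 4403 = 223199, q_5 = 12*3582 + 865 = 43849.
  i=6: a_6=10, p_6 = 10*223199 + 18233 = 2250223, q_6 = 10*43849 + 3582 = 442072.
  i=7: a_7=12, p_7 = 12*2250223 + 223199 = 27225875, q_7 = 12*442072 + 43849 = 5348713.

5/1, 56/11, 621/122, 4403/865, 18233/3582, 223199/43849, 2250223/442072, 27225875/5348713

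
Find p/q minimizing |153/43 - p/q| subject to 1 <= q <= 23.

32/9

Expand x = 153/43 as a continued fraction with the Euclidean algorithm:
  153 = 3*43 + 24, so a_0 = 3.
  43 = 1*24 + 19, so a_1 = 1.
  24 = 1*19 + 5, so a_2 = 1.
  19 = 3*5 + 4, so a_3 = 3.
  5 = 1*4 + 1, so a_4 = 1.
  4 = 4*1 + 0, so a_5 = 4.
so x = [3; 1, 1, 3, 1, 4].
Convergents (p_i = a_i*p_{i-1} + p_{i-2}, q_i = a_i*q_{i-1} + q_{i-2} with p_{-2}=0, p_{-1}=1, q_{-2}=1, q_{-1}=0), until the denominator exceeds 23:
  i=0: a_0=3, p_0 = 3*1 + 0 = 3, q_0 = 3*0 + 1 = 1.
  i=1: a_1=1, p_1 = 1*3 + 1 = 4, q_1 = 1*1 + 0 = 1.
  i=2: a_2=1, p_2 = 1*4 + 3 = 7, q_2 = 1*1 + 1 = 2.
  i=3: a_3=3, p_3 = 3*7 + 4 = 25, q_3 = 3*2 + 1 = 7.
  i=4: a_4=1, p_4 = 1*25 + 7 = 32, q_4 = 1*7 + 2 = 9.
  i=5: a_5=4, p_5 = 4*32 + 25 = 153, q_5 = 4*9 + 7 = 43.
q_5 = 43 > 23, so the last convergent with denominator <= 23 is p_4/q_4 = 32/9.
The closest fraction with denominator <= 23 is either p_4/q_4 or the intermediate fraction (k*p_4 + p_3)/(k*q_4 + q_3) with the largest k >= 1 whose denominator stays <= 23; these approach x as k grows, and every other convergent or intermediate fraction in range is farther away.
Largest k: floor((23 - q_3)/q_4) = floor((23 - 7)/9) = 1.
That gives (1*32 + 25)/(1*9 + 7) = 57/16.
Compare the errors: |x - 32/9| = |153*9 - 32*43|/(43*9) = 1/387, and |x - 57/16| = |153*16 - 57*43|/(43*16) = 3/688.
Cross-multiplying, 1*688 = 688 < 1161 = 3*387, so 1/387 is smaller: the convergent 32/9 is closer to x than 57/16.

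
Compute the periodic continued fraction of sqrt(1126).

[33; (1, 1, 3, 1, 32, 1, 3, 1, 1, 66)]

Write x_i = (sqrt(1126) + m_i)/d_i with (m_0, d_0) = (0, 1). a_0 = floor(sqrt(1126)) = 33, since 33^2 = 1089 <= 1126 < 1156 = 34^2.
Iterate m_{i+1} = d_i*a_i - m_i, d_{i+1} = (1126 - m_{i+1}^2)/d_i, a_{i+1} = floor((a_0 + m_{i+1})/d_{i+1}):
  m_1 = 1*33 - 0 = 33, d_1 = (1126 - 33^2)/1 = 37/1 = 37, a_1 = floor((33 + 33)/37) = 1.
  m_2 = 37*1 - 33 = 4, d_2 = (1126 - 4^2)/37 = 1110/37 = 30, a_2 = floor((33 + 4)/30) = 1.
  m_3 = 30*1 - 4 = 26, d_3 = (1126 - 26^2)/30 = 450/30 = 15, a_3 = floor((33 + 26)/15) = 3.
  m_4 = 15*3 - 26 = 19, d_4 = (1126 - 19^2)/15 = 765/15 = 51, a_4 = floor((33 + 19)/51) = 1.
  m_5 = 51*1 - 19 = 32, d_5 = (1126 - 32^2)/51 = 102/51 = 2, a_5 = floor((33 + 32)/2) = 32.
  m_6 = 2*32 - 32 = 32, d_6 = (1126 - 32^2)/2 = 102/2 = 51, a_6 = floor((33 + 32)/51) = 1.
  m_7 = 51*1 - 32 = 19, d_7 = (1126 - 19^2)/51 = 765/51 = 15, a_7 = floor((33 + 19)/15) = 3.
  m_8 = 15*3 - 19 = 26, d_8 = (1126 - 26^2)/15 = 450/15 = 30, a_8 = floor((33 + 26)/30) = 1.
  m_9 = 30*1 - 26 = 4, d_9 = (1126 - 4^2)/30 = 1110/30 = 37, a_9 = floor((33 + 4)/37) = 1.
  m_10 = 37*1 - 4 = 33, d_10 = (1126 - 33^2)/37 = 37/37 = 1, a_10 = floor((33 + 33)/1) = 66.
  m_11 = 1*66 - 33 = 33, d_11 = (1126 - 33^2)/1 = 37/1 = 37: (m_11, d_11) = (m_1, d_1) = (33, 37), so from here the quotients repeat a_1, ..., a_10; the period length is 10.
Hence the expansion of sqrt(1126) is a_0 = 33 followed by the repeating block 1, 1, 3, 1, 32, 1, 3, 1, 1, 66 (period 10).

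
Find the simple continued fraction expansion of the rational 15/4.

Run the Euclidean algorithm on 15 and 4; the successive quotients are the partial quotients a_0, a_1, ... (each step inverts the fractional part left over by the previous one):
  15 = 3*4 + 3, so a_0 = 3.
  4 = 1*3 + 1, so a_1 = 1.
  3 = 3*1 + 0, so a_2 = 3.
The remainder reaches 0 after 3 divisions, so the expansion has 3 partial quotients, read off in order.

[3; 1, 3]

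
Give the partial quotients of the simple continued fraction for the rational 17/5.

Run the Euclidean algorithm on 17 and 5; the successive quotients are the partial quotients a_0, a_1, ... (each step inverts the fractional part left over by the previous one):
  17 = 3*5 + 2, so a_0 = 3.
  5 = 2*2 + 1, so a_1 = 2.
  2 = 2*1 + 0, so a_2 = 2.
The remainder reaches 0 after 3 divisions, so the expansion has 3 partial quotients, read off in order.

[3; 2, 2]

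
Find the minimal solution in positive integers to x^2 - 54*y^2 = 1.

First expand sqrt(54) as a continued fraction. With x_i = (sqrt(54) + m_i)/d_i and (m_0, d_0) = (0, 1): a_0 = floor(sqrt(54)) = 7, since 7^2 = 49 <= 54 < 64 = 8^2.
Iterate m_{i+1} = d_i*a_i - m_i, d_{i+1} = (54 - m_{i+1}^2)/d_i, a_{i+1} = floor((a_0 + m_{i+1})/d_{i+1}):
  m_1 = 1*7 - 0 = 7, d_1 = (54 - 7^2)/1 = 5/1 = 5, a_1 = floor((7 + 7)/5) = 2.
  m_2 = 5*2 - 7 = 3, d_2 = (54 - 3^2)/5 = 45/5 = 9, a_2 = floor((7 + 3)/9) = 1.
  m_3 = 9*1 - 3 = 6, d_3 = (54 - 6^2)/9 = 18/9 = 2, a_3 = floor((7 + 6)/2) = 6.
  m_4 = 2*6 - 6 = 6, d_4 = (54 - 6^2)/2 = 18/2 = 9, a_4 = floor((7 + 6)/9) = 1.
  m_5 = 9*1 - 6 = 3, d_5 = (54 - 3^2)/9 = 45/9 = 5, a_5 = floor((7 + 3)/5) = 2.
  m_6 = 5*2 - 3 = 7, d_6 = (54 - 7^2)/5 = 5/5 = 1, a_6 = floor((7 + 7)/1) = 14.
  m_7 = 1*14 - 7 = 7, d_7 = (54 - 7^2)/1 = 5/1 = 5: (m_7, d_7) = (m_1, d_1) = (7, 5), so from here the quotients repeat a_1, ..., a_6; the period length is 6.
So sqrt(54) = [7; (2, 1, 6, 1, 2, 14)] with period length k = 6.
k is even, so the fundamental solution of x^2 - 54y^2 = 1 is (p_{k-1}, q_{k-1}) = (p_5, q_5); compute convergents through index 5.
Convergents (p_i = a_i*p_{i-1} + p_{i-2}, q_i = a_i*q_{i-1} + q_{i-2} with p_{-2}=0, p_{-1}=1, q_{-2}=1, q_{-1}=0):
  i=0: a_0=7, p_0 = 7*1 + 0 = 7, q_0 = 7*0 + 1 = 1.
  i=1: a_1=2, p_1 = 2*7 + 1 = 15, q_1 = 2*1 + 0 = 2.
  i=2: a_2=1, p_2 = 1*15 + 7 = 22, q_2 = 1*2 + 1 = 3.
  i=3: a_3=6, p_3 = 6*22 + 15 = 147, q_3 = 6*3 + 2 = 20.
  i=4: a_4=1, p_4 = 1*147 + 22 = 169, q_4 = 1*20 + 3 = 23.
  i=5: a_5=2, p_5 = 2*169 + 147 = 485, q_5 = 2*23 + 20 = 66.
Check: 485^2 - 54*66^2 = 235225 - 235224 = 1, so (x, y) = (485, 66) solves the equation, and by the theorem it is the least positive solution.

(x, y) = (485, 66)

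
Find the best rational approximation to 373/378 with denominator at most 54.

53/54

Expand x = 373/378 as a continued fraction with the Euclidean algorithm:
  373 = 0*378 + 373, so a_0 = 0.
  378 = 1*373 + 5, so a_1 = 1.
  373 = 74*5 + 3, so a_2 = 74.
  5 = 1*3 + 2, so a_3 = 1.
  3 = 1*2 + 1, so a_4 = 1.
  2 = 2*1 + 0, so a_5 = 2.
so x = [0; 1, 74, 1, 1, 2].
Convergents (p_i = a_i*p_{i-1} + p_{i-2}, q_i = a_i*q_{i-1} + q_{i-2} with p_{-2}=0, p_{-1}=1, q_{-2}=1, q_{-1}=0), until the denominator exceeds 54:
  i=0: a_0=0, p_0 = 0*1 + 0 = 0, q_0 = 0*0 + 1 = 1.
  i=1: a_1=1, p_1 = 1*0 + 1 = 1, q_1 = 1*1 + 0 = 1.
  i=2: a_2=74, p_2 = 74*1 + 0 = 74, q_2 = 74*1 + 1 = 75.
q_2 = 75 > 54, so the last convergent with denominator <= 54 is p_1/q_1 = 1/1.
The closest fraction with denominator <= 54 is either p_1/q_1 or the intermediate fraction (k*p_1 + p_0)/(k*q_1 + q_0) with the largest k >= 1 whose denominator stays <= 54; these approach x as k grows, and every other convergent or intermediate fraction in range is farther away.
Largest k: floor((54 - q_0)/q_1) = floor((54 - 1)/1) = 53.
That gives (53*1 + 0)/(53*1 + 1) = 53/54.
Compare the errors: |x - 1/1| = |373*1 - 1*378|/(378*1) = 5/378, and |x - 53/54| = |373*54 - 53*378|/(378*54) = 108/20412.
Cross-multiplying, 108*378 = 40824 < 102060 = 5*20412, so 108/20412 is smaller: the intermediate fraction 53/54 is closer to x than 1/1.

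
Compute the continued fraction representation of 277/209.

Run the Euclidean algorithm on 277 and 209; the successive quotients are the partial quotients a_0, a_1, ... (each step inverts the fractional part left over by the previous one):
  277 = 1*209 + 68, so a_0 = 1.
  209 = 3*68 + 5, so a_1 = 3.
  68 = 13*5 + 3, so a_2 = 13.
  5 = 1*3 + 2, so a_3 = 1.
  3 = 1*2 + 1, so a_4 = 1.
  2 = 2*1 + 0, so a_5 = 2.
The remainder reaches 0 after 6 divisions, so the expansion has 6 partial quotients, read off in order.

[1; 3, 13, 1, 1, 2]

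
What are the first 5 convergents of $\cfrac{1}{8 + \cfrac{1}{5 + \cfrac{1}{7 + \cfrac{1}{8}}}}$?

0/1, 1/8, 5/41, 36/295, 293/2401

Using the convergent recurrence p_i = a_i*p_{i-1} + p_{i-2}, q_i = a_i*q_{i-1} + q_{i-2} with p_{-2}=0, p_{-1}=1, q_{-2}=1, q_{-1}=0:
  i=0: a_0=0, p_0 = 0*1 + 0 = 0, q_0 = 0*0 + 1 = 1.
  i=1: a_1=8, p_1 = 8*0 + 1 = 1, q_1 = 8*1 + 0 = 8.
  i=2: a_2=5, p_2 = 5*1 + 0 = 5, q_2 = 5*8 + 1 = 41.
  i=3: a_3=7, p_3 = 7*5 + 1 = 36, q_3 = 7*41 + 8 = 295.
  i=4: a_4=8, p_4 = 8*36 + 5 = 293, q_4 = 8*295 + 41 = 2401.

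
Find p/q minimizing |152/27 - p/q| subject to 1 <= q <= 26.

Expand x = 152/27 as a continued fraction with the Euclidean algorithm:
  152 = 5*27 + 17, so a_0 = 5.
  27 = 1*17 + 10, so a_1 = 1.
  17 = 1*10 + 7, so a_2 = 1.
  10 = 1*7 + 3, so a_3 = 1.
  7 = 2*3 + 1, so a_4 = 2.
  3 = 3*1 + 0, so a_5 = 3.
so x = [5; 1, 1, 1, 2, 3].
Convergents (p_i = a_i*p_{i-1} + p_{i-2}, q_i = a_i*q_{i-1} + q_{i-2} with p_{-2}=0, p_{-1}=1, q_{-2}=1, q_{-1}=0), until the denominator exceeds 26:
  i=0: a_0=5, p_0 = 5*1 + 0 = 5, q_0 = 5*0 + 1 = 1.
  i=1: a_1=1, p_1 = 1*5 + 1 = 6, q_1 = 1*1 + 0 = 1.
  i=2: a_2=1, p_2 = 1*6 + 5 = 11, q_2 = 1*1 + 1 = 2.
  i=3: a_3=1, p_3 = 1*11 + 6 = 17, q_3 = 1*2 + 1 = 3.
  i=4: a_4=2, p_4 = 2*17 + 11 = 45, q_4 = 2*3 + 2 = 8.
  i=5: a_5=3, p_5 = 3*45 + 17 = 152, q_5 = 3*8 + 3 = 27.
q_5 = 27 > 26, so the last convergent with denominator <= 26 is p_4/q_4 = 45/8.
The closest fraction with denominator <= 26 is either p_4/q_4 or the intermediate fraction (k*p_4 + p_3)/(k*q_4 + q_3) with the largest k >= 1 whose denominator stays <= 26; these approach x as k grows, and every other convergent or intermediate fraction in range is farther away.
Largest k: floor((26 - q_3)/q_4) = floor((26 - 3)/8) = 2.
That gives (2*45 + 17)/(2*8 + 3) = 107/19.
Compare the errors: |x - 45/8| = |152*8 - 45*27|/(27*8) = 1/216, and |x - 107/19| = |152*19 - 107*27|/(27*19) = 1/513.
Cross-multiplying, 1*216 = 216 < 513 = 1*513, so 1/513 is smaller: the intermediate fraction 107/19 is closer to x than 45/8.

107/19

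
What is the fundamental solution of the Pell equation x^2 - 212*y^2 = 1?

(x, y) = (66249, 4550)

First expand sqrt(212) as a continued fraction. With x_i = (sqrt(212) + m_i)/d_i and (m_0, d_0) = (0, 1): a_0 = floor(sqrt(212)) = 14, since 14^2 = 196 <= 212 < 225 = 15^2.
Iterate m_{i+1} = d_i*a_i - m_i, d_{i+1} = (212 - m_{i+1}^2)/d_i, a_{i+1} = floor((a_0 + m_{i+1})/d_{i+1}):
  m_1 = 1*14 - 0 = 14, d_1 = (212 - 14^2)/1 = 16/1 = 16, a_1 = floor((14 + 14)/16) = 1.
  m_2 = 16*1 - 14 = 2, d_2 = (212 - 2^2)/16 = 208/16 = 13, a_2 = floor((14 + 2)/13) = 1.
  m_3 = 13*1 - 2 = 11, d_3 = (212 - 11^2)/13 = 91/13 = 7, a_3 = floor((14 + 11)/7) = 3.
  m_4 = 7*3 - 11 = 10, d_4 = (212 - 10^2)/7 = 112/7 = 16, a_4 = floor((14 + 10)/16) = 1.
  m_5 = 16*1 - 10 = 6, d_5 = (212 - 6^2)/16 = 176/16 = 11, a_5 = floor((14 + 6)/11) = 1.
  m_6 = 11*1 - 6 = 5, d_6 = (212 - 5^2)/11 = 187/11 = 17, a_6 = floor((14 + 5)/17) = 1.
  m_7 = 17*1 - 5 = 12, d_7 = (212 - 12^2)/17 = 68/17 = 4, a_7 = floor((14 + 12)/4) = 6.
  m_8 = 4*6 - 12 = 12, d_8 = (212 - 12^2)/4 = 68/4 = 17, a_8 = floor((14 + 12)/17) = 1.
  m_9 = 17*1 - 12 = 5, d_9 = (212 - 5^2)/17 = 187/17 = 11, a_9 = floor((14 + 5)/11) = 1.
  m_10 = 11*1 - 5 = 6, d_10 = (212 - 6^2)/11 = 176/11 = 16, a_10 = floor((14 + 6)/16) = 1.
  m_11 = 16*1 - 6 = 10, d_11 = (212 - 10^2)/16 = 112/16 = 7, a_11 = floor((14 + 10)/7) = 3.
  m_12 = 7*3 - 10 = 11, d_12 = (212 - 11^2)/7 = 91/7 = 13, a_12 = floor((14 + 11)/13) = 1.
  m_13 = 13*1 - 11 = 2, d_13 = (212 - 2^2)/13 = 208/13 = 16, a_13 = floor((14 + 2)/16) = 1.
  m_14 = 16*1 - 2 = 14, d_14 = (212 - 14^2)/16 = 16/16 = 1, a_14 = floor((14 + 14)/1) = 28.
  m_15 = 1*28 - 14 = 14, d_15 = (212 - 14^2)/1 = 16/1 = 16: (m_15, d_15) = (m_1, d_1) = (14, 16), so from here the quotients repeat a_1, ..., a_14; the period length is 14.
So sqrt(212) = [14; (1, 1, 3, 1, 1, 1, 6, 1, 1, 1, 3, 1, 1, 28)] with period length k = 14.
k is even, so the fundamental solution of x^2 - 212y^2 = 1 is (p_{k-1}, q_{k-1}) = (p_13, q_13); compute convergents through index 13.
Convergents (p_i = a_i*p_{i-1} + p_{i-2}, q_i = a_i*q_{i-1} + q_{i-2} with p_{-2}=0, p_{-1}=1, q_{-2}=1, q_{-1}=0):
  i=0: a_0=14, p_0 = 14*1 + 0 = 14, q_0 = 14*0 + 1 = 1.
  i=1: a_1=1, p_1 = 1*14 + 1 = 15, q_1 = 1*1 + 0 = 1.
  i=2: a_2=1, p_2 = 1*15 + 14 = 29, q_2 = 1*1 + 1 = 2.
  i=3: a_3=3, p_3 = 3*29 + 15 = 102, q_3 = 3*2 + 1 = 7.
  i=4: a_4=1, p_4 = 1*102 + 29 = 131, q_4 = 1*7 + 2 = 9.
  i=5: a_5=1, p_5 = 1*131 + 102 = 233, q_5 = 1*9 + 7 = 16.
  i=6: a_6=1, p_6 = 1*233 + 131 = 364, q_6 = 1*16 + 9 = 25.
  i=7: a_7=6, p_7 = 6*364 + 233 = 2417, q_7 = 6*25 + 16 = 166.
  i=8: a_8=1, p_8 = 1*2417 + 364 = 2781, q_8 = 1*166 + 25 = 191.
  i=9: a_9=1, p_9 = 1*2781 + 2417 = 5198, q_9 = 1*191 + 166 = 357.
  i=10: a_10=1, p_10 = 1*5198 + 2781 = 7979, q_10 = 1*357 + 191 = 548.
  i=11: a_11=3, p_11 = 3*7979 + 5198 = 29135, q_11 = 3*548 + 357 = 2001.
  i=12: a_12=1, p_12 = 1*29135 + 7979 = 37114, q_12 = 1*2001 + 548 = 2549.
  i=13: a_13=1, p_13 = 1*37114 + 29135 = 66249, q_13 = 1*2549 + 2001 = 4550.
Check: 66249^2 - 212*4550^2 = 4388930001 - 4388930000 = 1, so (x, y) = (66249, 4550) solves the equation, and by the theorem it is the least positive solution.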